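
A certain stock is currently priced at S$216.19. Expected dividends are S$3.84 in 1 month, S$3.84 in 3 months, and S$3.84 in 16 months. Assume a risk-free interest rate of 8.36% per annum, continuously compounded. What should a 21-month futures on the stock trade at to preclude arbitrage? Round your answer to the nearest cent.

S$237.51

PV(dividends) I = 3.84·e^(−0.0836·1/12) + 3.84·e^(−0.0836·3/12) + 3.84·e^(−0.0836·16/12)
I = 3.8133 + 3.7606 + 3.4350 = 11.0089
F = (S − I)·e^(rT) = (216.19 − 11.0089) · e^(0.0836·21/12)
= 205.1811 · e^0.146300 = 205.1811 × 1.157543 = S$237.51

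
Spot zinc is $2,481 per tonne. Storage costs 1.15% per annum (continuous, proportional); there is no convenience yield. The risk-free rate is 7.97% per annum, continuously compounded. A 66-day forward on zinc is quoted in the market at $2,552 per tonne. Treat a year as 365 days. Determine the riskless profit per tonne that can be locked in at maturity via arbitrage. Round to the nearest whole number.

$30 per tonne

Fair forward: F* = S·e^(carry·T), with carry = (r + u) = 0.0797 + 0.0115 = 0.0912
F* = 2481 · e^(0.0912 × 66/365) = 2481 · e^0.016491 = 2481 × 1.016628 = $2522.2541
Market $2552 > fair $2522.2541: forward overpriced → cash-and-carry (buy spot, short the forward).
At maturity, profit = |F_mkt − F*| = |2552 − 2522.2541| = $30 per tonne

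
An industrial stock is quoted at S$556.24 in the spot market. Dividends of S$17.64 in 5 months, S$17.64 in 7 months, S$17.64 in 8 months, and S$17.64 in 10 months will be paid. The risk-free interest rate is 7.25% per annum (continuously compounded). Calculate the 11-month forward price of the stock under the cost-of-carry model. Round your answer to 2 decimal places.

PV(dividends) I = 17.64·e^(−0.0725·5/12) + 17.64·e^(−0.0725·7/12) + 17.64·e^(−0.0725·8/12) + 17.64·e^(−0.0725·10/12)
I = 17.1151 + 16.9095 + 16.8077 + 16.6058 = 67.4381
F = (S − I)·e^(rT) = (556.24 − 67.4381) · e^(0.0725·11/12)
= 488.8019 · e^0.066458 = 488.8019 × 1.068716 = S$522.39

S$522.39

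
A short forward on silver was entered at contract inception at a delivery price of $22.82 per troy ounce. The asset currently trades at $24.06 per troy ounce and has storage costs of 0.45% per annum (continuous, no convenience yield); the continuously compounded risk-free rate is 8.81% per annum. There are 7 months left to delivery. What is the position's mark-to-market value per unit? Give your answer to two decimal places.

-$2.45 per troy ounce

Current fair forward for the remaining 7 months: F = S·e^((r + u)·T), (r + u) = 0.0881 + 0.0045 = 0.0926
F = 24.06 · e^(0.0926 × 7/12) = 24.06 × 1.055502 = 25.3954
Value of long forward = (F − K)·e^(−rT) = (25.3954 − 22.82) · e^(−0.0881·7/12)
= 2.5754 × 0.949907 = 2.45
Short position value = −(long value) = -$2.45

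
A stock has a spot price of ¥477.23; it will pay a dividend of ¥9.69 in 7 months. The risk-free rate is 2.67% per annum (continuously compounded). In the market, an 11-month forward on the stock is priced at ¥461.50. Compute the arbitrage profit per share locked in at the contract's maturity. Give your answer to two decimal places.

PV(dividends) I = 9.69·e^(−0.0267·7/12) = 9.5402
Fair forward F* = (S − I)·e^(rT) = (477.23 − 9.5402)·e^0.024475 = 467.6898 × 1.024777 = 479.2778
Market ¥461.50 < fair 479.2778: forward underpriced → reverse cash-and-carry (short the stock, invest proceeds at r, pay the dividends, go long the forward).
Profit at T = |F_mkt − F*| = |461.50 − 479.2778| = ¥17.78 per share

¥17.78 per share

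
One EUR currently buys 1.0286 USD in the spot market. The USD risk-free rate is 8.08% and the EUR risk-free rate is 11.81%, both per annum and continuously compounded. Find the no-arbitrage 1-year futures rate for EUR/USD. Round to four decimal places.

F = S·e^((r_USD − r_EUR)T) = 1.0286 · e^((0.0808 − 0.1181) × 12/12)
= 1.0286 · e^-0.037300 = 1.0286 × 0.963387
F = 0.9909 USD per EUR

0.9909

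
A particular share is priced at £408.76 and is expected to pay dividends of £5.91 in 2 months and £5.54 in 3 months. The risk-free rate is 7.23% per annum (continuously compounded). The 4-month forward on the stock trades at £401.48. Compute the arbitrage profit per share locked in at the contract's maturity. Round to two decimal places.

£5.70 per share

PV(dividends) I = 5.91·e^(−0.0723·2/12) + 5.54·e^(−0.0723·3/12) = 11.2800
Fair forward F* = (S − I)·e^(rT) = (408.76 − 11.2800)·e^0.024100 = 397.4800 × 1.024393 = 407.1757
Market £401.48 < fair 407.1757: forward underpriced → reverse cash-and-carry (short the stock, invest proceeds at r, pay the dividends, go long the forward).
Profit at T = |F_mkt − F*| = |401.48 − 407.1757| = £5.70 per share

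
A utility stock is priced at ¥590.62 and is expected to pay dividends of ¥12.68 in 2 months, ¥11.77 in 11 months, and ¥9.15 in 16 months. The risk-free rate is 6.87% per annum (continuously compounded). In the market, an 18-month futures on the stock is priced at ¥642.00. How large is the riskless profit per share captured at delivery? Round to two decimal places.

¥22.67 per share

PV(dividends) I = 12.68·e^(−0.0687·2/12) + 11.77·e^(−0.0687·11/12) + 9.15·e^(−0.0687·16/12) = 31.9364
Fair futures F* = (S − I)·e^(rT) = (590.62 − 31.9364)·e^0.103050 = 558.6836 × 1.108547 = 619.3270
Market ¥642.00 > fair 619.3270: forward overpriced → cash-and-carry (borrow at r, buy the stock and collect the dividends, short the forward).
Profit at T = |F_mkt − F*| = |642.00 − 619.3270| = ¥22.67 per share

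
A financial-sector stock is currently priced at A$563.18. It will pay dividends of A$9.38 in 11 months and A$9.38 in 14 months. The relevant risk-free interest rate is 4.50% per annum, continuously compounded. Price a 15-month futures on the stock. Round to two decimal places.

A$576.83

PV(dividends) I = 9.38·e^(−0.0450·11/12) + 9.38·e^(−0.0450·14/12)
I = 9.0009 + 8.9003 = 17.9012
F = (S − I)·e^(rT) = (563.18 − 17.9012) · e^(0.0450·15/12)
= 545.2788 · e^0.056250 = 545.2788 × 1.057862 = A$576.83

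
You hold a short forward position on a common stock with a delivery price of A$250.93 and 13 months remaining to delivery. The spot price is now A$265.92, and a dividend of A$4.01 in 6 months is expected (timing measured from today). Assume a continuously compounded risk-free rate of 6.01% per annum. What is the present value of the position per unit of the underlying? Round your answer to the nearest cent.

-A$26.92

PV(remaining dividends) I = 4.01·e^(−0.0601·6/12) = 3.8913
Current forward F = (S − I)·e^(rT) = (265.92 − 3.8913)·e^(0.0601·13/12) = 262.0287 × 1.067275 = 279.6567
Value (long) = (F − K)·e^(−rT) = (279.6567 − 250.93) × 0.936966 = 26.9159
Short position value = −(long value) = -A$26.92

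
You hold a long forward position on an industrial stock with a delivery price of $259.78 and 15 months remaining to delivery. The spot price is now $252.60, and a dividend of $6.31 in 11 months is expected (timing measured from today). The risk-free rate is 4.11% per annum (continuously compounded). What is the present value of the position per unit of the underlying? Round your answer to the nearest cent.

-$0.25

PV(remaining dividends) I = 6.31·e^(−0.0411·11/12) = 6.0767
Current forward F = (S − I)·e^(rT) = (252.60 − 6.0767)·e^(0.0411·15/12) = 246.5233 × 1.052718 = 259.5195
Value (long) = (F − K)·e^(−rT) = (259.5195 − 259.78) × 0.949922 = -0.2475
Value = -$0.25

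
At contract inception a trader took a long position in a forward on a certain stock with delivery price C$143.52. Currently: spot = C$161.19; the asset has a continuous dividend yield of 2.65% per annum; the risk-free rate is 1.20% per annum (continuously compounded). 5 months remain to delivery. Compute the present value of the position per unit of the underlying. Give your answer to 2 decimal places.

C$16.62

Current fair forward for the remaining 5 months: F = S·e^((r − q)·T), (r − q) = 0.0120 − 0.0265 = -0.0145
F = 161.19 · e^(-0.0145 × 5/12) = 161.19 × 0.993977 = 160.2192
Value of long forward = (F − K)·e^(−rT) = (160.2192 − 143.52) · e^(−0.0120·5/12)
= 16.6992 × 0.995012 = 16.62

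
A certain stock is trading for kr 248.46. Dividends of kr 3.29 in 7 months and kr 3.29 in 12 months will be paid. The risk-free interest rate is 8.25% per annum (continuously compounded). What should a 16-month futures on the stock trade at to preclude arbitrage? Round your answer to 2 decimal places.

PV(dividends) I = 3.29·e^(−0.0825·7/12) + 3.29·e^(−0.0825·12/12)
I = 3.1354 + 3.0295 = 6.1649
F = (S − I)·e^(rT) = (248.46 − 6.1649) · e^(0.0825·16/12)
= 242.2951 · e^0.110000 = 242.2951 × 1.116278 = kr 270.47

kr 270.47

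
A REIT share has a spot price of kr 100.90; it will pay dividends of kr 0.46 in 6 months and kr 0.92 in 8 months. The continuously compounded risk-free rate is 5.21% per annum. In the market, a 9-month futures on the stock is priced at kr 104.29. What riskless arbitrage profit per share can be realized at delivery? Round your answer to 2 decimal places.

kr 0.76 per share

PV(dividends) I = 0.46·e^(−0.0521·6/12) + 0.92·e^(−0.0521·8/12) = 1.3368
Fair futures F* = (S − I)·e^(rT) = (100.90 − 1.3368)·e^0.039075 = 99.5632 × 1.039848 = 103.5306
Market kr 104.29 > fair 103.5306: forward overpriced → cash-and-carry (borrow at r, buy the stock and collect the dividends, short the forward).
Profit at T = |F_mkt − F*| = |104.29 − 103.5306| = kr 0.76 per share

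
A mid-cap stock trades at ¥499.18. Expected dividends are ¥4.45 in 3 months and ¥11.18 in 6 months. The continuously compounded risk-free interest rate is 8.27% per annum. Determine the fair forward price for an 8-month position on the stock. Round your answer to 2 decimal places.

¥511.53

PV(dividends) I = 4.45·e^(−0.0827·3/12) + 11.18·e^(−0.0827·6/12)
I = 4.3589 + 10.7271 = 15.0860
F = (S − I)·e^(rT) = (499.18 − 15.0860) · e^(0.0827·8/12)
= 484.0940 · e^0.055133 = 484.0940 × 1.056681 = ¥511.53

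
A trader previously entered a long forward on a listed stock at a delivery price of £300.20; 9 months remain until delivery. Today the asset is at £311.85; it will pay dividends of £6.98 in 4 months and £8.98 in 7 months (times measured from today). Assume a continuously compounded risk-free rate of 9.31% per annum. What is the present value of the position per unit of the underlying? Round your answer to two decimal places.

£16.62

PV(remaining dividends) I = 6.98·e^(−0.0931·4/12) + 8.98·e^(−0.0931·7/12) = 15.2720
Current forward F = (S − I)·e^(rT) = (311.85 − 15.2720)·e^(0.0931·9/12) = 296.5780 × 1.072321 = 318.0268
Value (long) = (F − K)·e^(−rT) = (318.0268 − 300.20) × 0.932557 = 16.6245
Value = £16.62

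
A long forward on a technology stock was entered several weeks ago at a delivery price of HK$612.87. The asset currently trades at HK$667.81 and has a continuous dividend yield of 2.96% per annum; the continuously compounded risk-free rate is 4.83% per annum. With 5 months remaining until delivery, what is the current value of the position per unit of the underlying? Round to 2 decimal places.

Current fair forward for the remaining 5 months: F = S·e^((r − q)·T), (r − q) = 0.0483 − 0.0296 = 0.0187
F = 667.81 · e^(0.0187 × 5/12) = 667.81 × 1.007822 = 673.0336
Value of long forward = (F − K)·e^(−rT) = (673.0336 − 612.87) · e^(−0.0483·5/12)
= 60.1636 × 0.980076 = 58.96

HK$58.96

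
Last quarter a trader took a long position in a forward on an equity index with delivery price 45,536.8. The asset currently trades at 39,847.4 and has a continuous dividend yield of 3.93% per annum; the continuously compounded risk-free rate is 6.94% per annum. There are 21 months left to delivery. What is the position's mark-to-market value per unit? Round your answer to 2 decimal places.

-3129.99

Current fair forward for the remaining 21 months: F = S·e^((r − q)·T), (r − q) = 0.0694 − 0.0393 = 0.0301
F = 39847.4 · e^(0.0301 × 21/12) = 39847.4 × 1.05408701 = 42002.6267
Value of long forward = (F − K)·e^(−rT) = (42002.6267 − 45536.8) · e^(−0.0694·21/12)
= -3534.1733 × 0.88563533 = -3129.99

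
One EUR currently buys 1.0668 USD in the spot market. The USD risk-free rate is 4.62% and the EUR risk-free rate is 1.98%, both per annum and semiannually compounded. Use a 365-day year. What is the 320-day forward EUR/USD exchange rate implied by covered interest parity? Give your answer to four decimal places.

1.0914

By covered interest parity, F = S · (1+r_USD/2)^(2T) / (1+r_EUR/2)^(2T)
= 1.0668 × 1.040856 / 1.017424 = 1.0668 × 1.023031
F = 1.0914 USD per EUR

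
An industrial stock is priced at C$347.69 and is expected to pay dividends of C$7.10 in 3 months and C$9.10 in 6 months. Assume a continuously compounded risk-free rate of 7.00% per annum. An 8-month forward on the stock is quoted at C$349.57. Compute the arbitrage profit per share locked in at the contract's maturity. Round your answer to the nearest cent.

PV(dividends) I = 7.10·e^(−0.0700·3/12) + 9.10·e^(−0.0700·6/12) = 15.7638
Fair forward F* = (S − I)·e^(rT) = (347.69 − 15.7638)·e^0.046667 = 331.9262 × 1.047773 = 347.7833
Market C$349.57 > fair 347.7833: forward overpriced → cash-and-carry (borrow at r, buy the stock and collect the dividends, short the forward).
Profit at T = |F_mkt − F*| = |349.57 − 347.7833| = C$1.79 per share

C$1.79 per share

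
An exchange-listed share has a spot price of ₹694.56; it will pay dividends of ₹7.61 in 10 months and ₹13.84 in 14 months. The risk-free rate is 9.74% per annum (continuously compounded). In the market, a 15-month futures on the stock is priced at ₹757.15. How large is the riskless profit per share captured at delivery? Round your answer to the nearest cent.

PV(dividends) I = 7.61·e^(−0.0974·10/12) + 13.84·e^(−0.0974·14/12) = 19.3701
Fair futures F* = (S − I)·e^(rT) = (694.56 − 19.3701)·e^0.121750 = 675.1899 × 1.129472 = 762.6081
Market ₹757.15 < fair 762.6081: forward underpriced → reverse cash-and-carry (short the stock, invest proceeds at r, pay the dividends, go long the forward).
Profit at T = |F_mkt − F*| = |757.15 − 762.6081| = ₹5.46 per share

₹5.46 per share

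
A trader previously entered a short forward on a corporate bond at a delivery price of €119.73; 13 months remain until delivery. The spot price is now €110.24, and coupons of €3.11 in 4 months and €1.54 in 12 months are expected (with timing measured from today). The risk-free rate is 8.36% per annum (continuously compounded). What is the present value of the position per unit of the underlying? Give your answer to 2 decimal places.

€3.56

PV(remaining coupons) I = 3.11·e^(−0.0836·4/12) + 1.54·e^(−0.0836·12/12) = 4.4410
Current forward F = (S − I)·e^(rT) = (110.24 − 4.4410)·e^(0.0836·13/12) = 105.7990 × 1.094794 = 115.8281
Value (long) = (F − K)·e^(−rT) = (115.8281 − 119.73) × 0.913413 = -3.5640
Short position value = −(long value) = €3.56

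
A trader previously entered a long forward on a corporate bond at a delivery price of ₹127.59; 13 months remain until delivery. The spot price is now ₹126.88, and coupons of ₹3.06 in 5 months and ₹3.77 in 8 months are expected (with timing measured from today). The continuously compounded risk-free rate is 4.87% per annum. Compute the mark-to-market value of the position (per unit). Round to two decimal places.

PV(remaining coupons) I = 3.06·e^(−0.0487·5/12) + 3.77·e^(−0.0487·8/12) = 6.6481
Current forward F = (S − I)·e^(rT) = (126.88 − 6.6481)·e^(0.0487·13/12) = 120.2319 × 1.054175 = 126.7455
Value (long) = (F − K)·e^(−rT) = (126.7455 − 127.59) × 0.948609 = -0.8011
Value = -₹0.80

-₹0.80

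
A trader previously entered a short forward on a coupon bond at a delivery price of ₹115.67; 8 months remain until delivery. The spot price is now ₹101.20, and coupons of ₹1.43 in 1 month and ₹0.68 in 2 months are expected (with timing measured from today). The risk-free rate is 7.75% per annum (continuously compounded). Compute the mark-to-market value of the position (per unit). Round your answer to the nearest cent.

PV(remaining coupons) I = 1.43·e^(−0.0775·1/12) + 0.68·e^(−0.0775·2/12) = 2.0921
Current forward F = (S − I)·e^(rT) = (101.20 − 2.0921)·e^(0.0775·8/12) = 99.1079 × 1.053025 = 104.3631
Value (long) = (F − K)·e^(−rT) = (104.3631 − 115.67) × 0.949645 = -10.7375
Short position value = −(long value) = ₹10.74

₹10.74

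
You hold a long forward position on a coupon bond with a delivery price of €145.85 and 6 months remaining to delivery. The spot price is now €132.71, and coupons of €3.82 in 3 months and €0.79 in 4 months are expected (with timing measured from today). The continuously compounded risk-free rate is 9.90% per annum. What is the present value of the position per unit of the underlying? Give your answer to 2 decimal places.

PV(remaining coupons) I = 3.82·e^(−0.0990·3/12) + 0.79·e^(−0.0990·4/12) = 4.4910
Current forward F = (S − I)·e^(rT) = (132.71 − 4.4910)·e^(0.0990·6/12) = 128.2190 × 1.050746 = 134.7256
Value (long) = (F − K)·e^(−rT) = (134.7256 − 145.85) × 0.951705 = -10.5871
Value = -€10.59

-€10.59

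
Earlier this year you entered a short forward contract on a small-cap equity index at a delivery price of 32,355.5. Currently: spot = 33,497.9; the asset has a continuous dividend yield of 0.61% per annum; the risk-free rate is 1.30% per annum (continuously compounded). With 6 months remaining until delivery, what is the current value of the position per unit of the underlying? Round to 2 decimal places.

-1250.02

Current fair forward for the remaining 6 months: F = S·e^((r − q)·T), (r − q) = 0.0130 − 0.0061 = 0.0069
F = 33497.9 · e^(0.0069 × 6/12) = 33497.9 × 1.00345596 = 33613.6674
Value of long forward = (F − K)·e^(−rT) = (33613.6674 − 32355.5) · e^(−0.0130·6/12)
= 1258.1674 × 0.99352108 = 1250.02
Short position value = −(long value) = -1250.02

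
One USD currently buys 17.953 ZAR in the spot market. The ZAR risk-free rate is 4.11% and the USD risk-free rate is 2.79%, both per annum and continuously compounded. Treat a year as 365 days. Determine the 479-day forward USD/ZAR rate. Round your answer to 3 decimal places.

F = S·e^((r_ZAR − r_USD)T) = 17.953 · e^((0.0411 − 0.0279) × 479/365)
= 17.953 · e^0.017323 = 17.953 × 1.017474
F = 18.267 ZAR per USD

18.267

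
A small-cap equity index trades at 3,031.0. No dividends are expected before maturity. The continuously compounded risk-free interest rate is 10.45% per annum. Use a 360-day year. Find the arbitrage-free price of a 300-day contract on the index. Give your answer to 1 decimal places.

3,306.8

F = S·e^(rT) = 3031.0 · e^(0.1045 × 300/360)
= 3031.0 · e^0.087083 = 3031.0 × 1.090987
F = 3,306.8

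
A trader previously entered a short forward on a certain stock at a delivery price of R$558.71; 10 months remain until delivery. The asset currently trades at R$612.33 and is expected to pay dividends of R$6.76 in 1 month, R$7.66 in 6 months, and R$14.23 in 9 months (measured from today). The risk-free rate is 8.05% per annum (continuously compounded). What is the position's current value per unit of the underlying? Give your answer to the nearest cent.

-R$62.40

PV(remaining dividends) I = 6.76·e^(−0.0805·1/12) + 7.66·e^(−0.0805·6/12) + 14.23·e^(−0.0805·9/12) = 27.4689
Current forward F = (S − I)·e^(rT) = (612.33 − 27.4689)·e^(0.0805·10/12) = 584.8611 × 1.069385 = 625.4417
Value (long) = (F − K)·e^(−rT) = (625.4417 − 558.71) × 0.935117 = 62.4019
Short position value = −(long value) = -R$62.40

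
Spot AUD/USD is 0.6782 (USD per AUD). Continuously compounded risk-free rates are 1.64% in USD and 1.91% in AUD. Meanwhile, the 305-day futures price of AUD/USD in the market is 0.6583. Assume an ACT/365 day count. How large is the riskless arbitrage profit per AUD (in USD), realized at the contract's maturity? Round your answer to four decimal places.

0.0184 per AUD (in USD)

Fair futures: F* = S·e^(carry·T), with carry = (r_USD − r_AUD) = 0.0164 − 0.0191 = -0.0027
F* = 0.6782 · e^(-0.0027 × 305/365) = 0.6782 · e^-0.002256 = 0.6782 × 0.997747 = 0.6767
Market 0.6583 < fair 0.6767: forward underpriced → reverse cash-and-carry (short spot, go long the forward).
At maturity, profit = |F_mkt − F*| = |0.6583 − 0.6767| = 0.0184 per AUD (in USD)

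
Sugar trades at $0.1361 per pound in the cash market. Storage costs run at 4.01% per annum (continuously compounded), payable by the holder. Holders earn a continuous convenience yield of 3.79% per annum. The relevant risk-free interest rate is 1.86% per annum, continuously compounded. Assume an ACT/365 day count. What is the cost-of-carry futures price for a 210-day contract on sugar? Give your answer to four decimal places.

$0.1377 per pound

Net carry = r + u − y = 0.0186 + 0.0401 − 0.0379 = 0.0208
F = S·e^((r+u−y)T) = 0.1361 · e^(0.0208 × 210/365) = 0.1361 · e^0.011967
= 0.1361 × 1.012039 = $0.1377 per pound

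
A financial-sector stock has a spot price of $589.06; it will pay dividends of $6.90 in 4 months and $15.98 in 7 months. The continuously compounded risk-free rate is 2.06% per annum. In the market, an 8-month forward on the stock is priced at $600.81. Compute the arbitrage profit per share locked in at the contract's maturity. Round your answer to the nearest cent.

$26.56 per share

PV(dividends) I = 6.90·e^(−0.0206·4/12) + 15.98·e^(−0.0206·7/12) = 22.6419
Fair forward F* = (S − I)·e^(rT) = (589.06 − 22.6419)·e^0.013733 = 566.4181 × 1.013828 = 574.2505
Market $600.81 > fair 574.2505: forward overpriced → cash-and-carry (borrow at r, buy the stock and collect the dividends, short the forward).
Profit at T = |F_mkt − F*| = |600.81 − 574.2505| = $26.56 per share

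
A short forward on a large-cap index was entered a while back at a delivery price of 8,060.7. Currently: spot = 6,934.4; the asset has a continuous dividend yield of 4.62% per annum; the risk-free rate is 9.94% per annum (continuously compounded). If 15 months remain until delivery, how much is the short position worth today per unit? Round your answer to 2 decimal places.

573.60

Current fair forward for the remaining 15 months: F = S·e^((r − q)·T), (r − q) = 0.0994 − 0.0462 = 0.0532
F = 6934.4 · e^(0.0532 × 15/12) = 6934.4 × 1.06876096 = 7411.2160
Value of long forward = (F − K)·e^(−rT) = (7411.2160 − 8060.7) · e^(−0.0994·15/12)
= -649.4840 × 0.88315902 = -573.60
Short position value = −(long value) = 573.60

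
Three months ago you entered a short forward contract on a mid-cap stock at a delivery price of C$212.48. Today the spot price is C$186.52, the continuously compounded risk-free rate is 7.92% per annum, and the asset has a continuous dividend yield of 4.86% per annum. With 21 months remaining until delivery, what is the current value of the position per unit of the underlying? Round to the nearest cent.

Current fair forward for the remaining 21 months: F = S·e^((r − q)·T), (r − q) = 0.0792 − 0.0486 = 0.0306
F = 186.52 · e^(0.0306 × 21/12) = 186.52 × 1.055010 = 196.7805
Value of long forward = (F − K)·e^(−rT) = (196.7805 − 212.48) · e^(−0.0792·21/12)
= -15.6995 × 0.870576 = -13.67
Short position value = −(long value) = C$13.67

C$13.67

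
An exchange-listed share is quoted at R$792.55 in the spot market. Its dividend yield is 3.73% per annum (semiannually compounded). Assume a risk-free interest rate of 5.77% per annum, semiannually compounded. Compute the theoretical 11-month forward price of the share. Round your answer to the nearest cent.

F = S · (1+r/2)^(2T) / (1+q/2)^(2T)
= 792.55 × 1.053526 / 1.034457 = 792.55 × 1.018434
F = R$807.16

R$807.16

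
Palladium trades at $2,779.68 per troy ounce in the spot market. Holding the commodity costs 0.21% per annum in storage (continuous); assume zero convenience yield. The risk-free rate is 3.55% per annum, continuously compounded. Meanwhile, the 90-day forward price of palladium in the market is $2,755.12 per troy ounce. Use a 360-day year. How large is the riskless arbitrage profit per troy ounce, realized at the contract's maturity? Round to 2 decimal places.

Fair forward: F* = S·e^(carry·T), with carry = (r + u) = 0.0355 + 0.0021 = 0.0376
F* = 2779.68 · e^(0.0376 × 90/360) = 2779.68 · e^0.00940000 = 2779.68 × 1.00944432 = $2805.9322
Market $2755.12 < fair $2805.9322: forward underpriced → reverse cash-and-carry (short spot, go long the forward).
At maturity, profit = |F_mkt − F*| = |2755.12 − 2805.9322| = $50.81 per troy ounce

$50.81 per troy ounce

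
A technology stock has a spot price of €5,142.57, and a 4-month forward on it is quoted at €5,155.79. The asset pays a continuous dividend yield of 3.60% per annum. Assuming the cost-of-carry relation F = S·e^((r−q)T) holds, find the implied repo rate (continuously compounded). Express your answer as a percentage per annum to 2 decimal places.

From F = S·e^((r−q)T): (r − q) = ln(F/S)/T
ln(5155.79/5142.57) = ln(1.002571) = 0.002568
(r − q) = 0.002568 / (4/12) = 0.007704
r = ln(F/S)/T + q = 0.007704 + 0.0360 = 0.043704
r = 4.37%

4.37%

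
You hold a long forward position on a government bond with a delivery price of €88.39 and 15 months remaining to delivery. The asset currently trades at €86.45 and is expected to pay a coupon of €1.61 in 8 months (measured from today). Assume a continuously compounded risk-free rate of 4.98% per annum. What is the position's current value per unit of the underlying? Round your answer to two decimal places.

PV(remaining coupons) I = 1.61·e^(−0.0498·8/12) = 1.5574
Current forward F = (S − I)·e^(rT) = (86.45 − 1.5574)·e^(0.0498·15/12) = 84.8926 × 1.064228 = 90.3451
Value (long) = (F − K)·e^(−rT) = (90.3451 − 88.39) × 0.939648 = 1.8371
Value = €1.84

€1.84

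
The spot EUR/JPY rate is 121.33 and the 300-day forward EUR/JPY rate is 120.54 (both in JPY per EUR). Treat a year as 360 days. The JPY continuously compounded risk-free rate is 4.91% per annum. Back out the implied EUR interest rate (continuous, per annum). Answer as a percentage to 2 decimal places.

F = S·e^((r_JPY − r_EUR)T) ⇒ r_EUR = r_JPY − ln(F/S)/T
ln(120.54/121.33) = -0.006532; /(300/360) = -0.007838
r_EUR = 0.0491 + 0.007838 = 0.056938
r_EUR = 5.69%

5.69%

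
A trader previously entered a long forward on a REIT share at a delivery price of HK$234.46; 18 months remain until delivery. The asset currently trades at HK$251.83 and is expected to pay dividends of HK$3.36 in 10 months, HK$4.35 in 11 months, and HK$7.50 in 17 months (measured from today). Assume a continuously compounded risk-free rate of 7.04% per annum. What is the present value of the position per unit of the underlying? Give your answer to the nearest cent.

PV(remaining dividends) I = 3.36·e^(−0.0704·10/12) + 4.35·e^(−0.0704·11/12) + 7.50·e^(−0.0704·17/12) = 14.0348
Current forward F = (S − I)·e^(rT) = (251.83 − 14.0348)·e^(0.0704·18/12) = 237.7952 × 1.111377 = 264.2801
Value (long) = (F − K)·e^(−rT) = (264.2801 − 234.46) × 0.899784 = 26.8316
Value = HK$26.83

HK$26.83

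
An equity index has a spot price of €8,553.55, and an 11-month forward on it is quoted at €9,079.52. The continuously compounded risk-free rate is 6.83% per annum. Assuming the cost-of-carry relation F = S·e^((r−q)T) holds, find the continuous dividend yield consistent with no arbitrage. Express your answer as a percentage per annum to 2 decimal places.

0.32%

From F = S·e^((r−q)T): (r − q) = ln(F/S)/T
ln(9079.52/8553.55) = ln(1.061491) = 0.059675
(r − q) = 0.059675 / (11/12) = 0.065100
q = r − ln(F/S)/T = 0.0683 − 0.065100 = 0.003200
q = 0.32%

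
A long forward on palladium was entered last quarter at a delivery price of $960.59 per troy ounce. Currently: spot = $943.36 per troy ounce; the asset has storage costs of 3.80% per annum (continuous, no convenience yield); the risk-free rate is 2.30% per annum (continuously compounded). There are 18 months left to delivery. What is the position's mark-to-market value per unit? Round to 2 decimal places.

Current fair forward for the remaining 18 months: F = S·e^((r + u)·T), (r + u) = 0.0230 + 0.0380 = 0.0610
F = 943.36 · e^(0.0610 × 18/12) = 943.36 × 1.095817 = 1033.7499
Value of long forward = (F − K)·e^(−rT) = (1033.7499 − 960.59) · e^(−0.0230·18/12)
= 73.1599 × 0.966088 = 70.68

$70.68 per troy ounce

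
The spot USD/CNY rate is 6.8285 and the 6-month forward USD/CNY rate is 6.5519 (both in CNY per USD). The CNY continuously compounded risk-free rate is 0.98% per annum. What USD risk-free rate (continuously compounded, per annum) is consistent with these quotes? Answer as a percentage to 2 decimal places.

F = S·e^((r_CNY − r_USD)T) ⇒ r_USD = r_CNY − ln(F/S)/T
ln(6.5519/6.8285) = -0.041350; /(6/12) = -0.082700
r_USD = 0.0098 + 0.082700 = 0.092500
r_USD = 9.25%

9.25%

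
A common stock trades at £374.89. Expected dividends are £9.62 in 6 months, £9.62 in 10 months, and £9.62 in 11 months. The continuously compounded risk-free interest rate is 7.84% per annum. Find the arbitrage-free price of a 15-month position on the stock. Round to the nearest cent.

PV(dividends) I = 9.62·e^(−0.0784·6/12) + 9.62·e^(−0.0784·10/12) + 9.62·e^(−0.0784·11/12)
I = 9.2502 + 9.0116 + 8.9529 = 27.2147
F = (S − I)·e^(rT) = (374.89 − 27.2147) · e^(0.0784·15/12)
= 347.6753 · e^0.098000 = 347.6753 × 1.102963 = £383.47

£383.47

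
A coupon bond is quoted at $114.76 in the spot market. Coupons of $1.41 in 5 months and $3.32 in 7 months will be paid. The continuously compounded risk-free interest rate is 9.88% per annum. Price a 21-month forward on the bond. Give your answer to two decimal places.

PV(coupons) I = 1.41·e^(−0.0988·5/12) + 3.32·e^(−0.0988·7/12)
I = 1.3531 + 3.1341 = 4.4872
F = (S − I)·e^(rT) = (114.76 − 4.4872) · e^(0.0988·21/12)
= 110.2728 · e^0.172900 = 110.2728 × 1.188747 = $131.09

$131.09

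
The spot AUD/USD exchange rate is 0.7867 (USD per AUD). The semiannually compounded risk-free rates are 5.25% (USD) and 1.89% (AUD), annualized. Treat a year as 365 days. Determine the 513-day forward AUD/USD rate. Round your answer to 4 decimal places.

0.8241

By covered interest parity, F = S · (1+r_USD/2)^(2T) / (1+r_AUD/2)^(2T)
= 0.7867 × 1.075554 / 1.026791 = 0.7867 × 1.047491
F = 0.8241 USD per AUD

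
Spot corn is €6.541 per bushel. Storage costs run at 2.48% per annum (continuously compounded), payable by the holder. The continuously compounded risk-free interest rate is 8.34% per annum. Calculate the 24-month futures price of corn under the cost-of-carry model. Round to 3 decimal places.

Net carry = r + u − y = 0.0834 + 0.0248 − 0.0000 = 0.1082
F = S·e^((r+u−y)T) = 6.541 · e^(0.1082 × 24/12) = 6.541 · e^0.216400
= 6.541 × 1.241599 = €8.121 per bushel

€8.121 per bushel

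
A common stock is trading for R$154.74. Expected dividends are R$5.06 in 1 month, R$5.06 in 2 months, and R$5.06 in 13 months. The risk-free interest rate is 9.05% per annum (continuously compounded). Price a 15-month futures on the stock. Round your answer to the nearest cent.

R$156.93

PV(dividends) I = 5.06·e^(−0.0905·1/12) + 5.06·e^(−0.0905·2/12) + 5.06·e^(−0.0905·13/12)
I = 5.0220 + 4.9843 + 4.5875 = 14.5938
F = (S − I)·e^(rT) = (154.74 − 14.5938) · e^(0.0905·15/12)
= 140.1462 · e^0.113125 = 140.1462 × 1.119772 = R$156.93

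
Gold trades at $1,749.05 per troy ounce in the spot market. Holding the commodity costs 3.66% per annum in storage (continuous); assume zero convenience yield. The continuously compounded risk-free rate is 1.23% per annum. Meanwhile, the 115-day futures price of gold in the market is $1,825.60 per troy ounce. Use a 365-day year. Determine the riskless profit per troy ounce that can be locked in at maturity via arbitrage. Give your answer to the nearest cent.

Fair futures: F* = S·e^(carry·T), with carry = (r + u) = 0.0123 + 0.0366 = 0.0489
F* = 1749.05 · e^(0.0489 × 115/365) = 1749.05 · e^0.01540685 = 1749.05 × 1.01552615 = $1776.2060
Market $1825.60 > fair $1776.2060: forward overpriced → cash-and-carry (buy spot, short the forward).
At maturity, profit = |F_mkt − F*| = |1825.60 − 1776.2060| = $49.39 per troy ounce

$49.39 per troy ounce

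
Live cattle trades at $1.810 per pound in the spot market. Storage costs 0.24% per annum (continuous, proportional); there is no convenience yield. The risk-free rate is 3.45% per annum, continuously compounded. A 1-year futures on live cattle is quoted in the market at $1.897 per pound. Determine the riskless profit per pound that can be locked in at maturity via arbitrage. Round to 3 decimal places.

$0.019 per pound

Fair futures: F* = S·e^(carry·T), with carry = (r + u) = 0.0345 + 0.0024 = 0.0369
F* = 1.810 · e^(0.0369 × 12/12) = 1.810 · e^0.036900 = 1.810 × 1.037589 = $1.8780
Market $1.897 > fair $1.8780: forward overpriced → cash-and-carry (buy spot, short the forward).
At maturity, profit = |F_mkt − F*| = |1.897 − 1.8780| = $0.019 per pound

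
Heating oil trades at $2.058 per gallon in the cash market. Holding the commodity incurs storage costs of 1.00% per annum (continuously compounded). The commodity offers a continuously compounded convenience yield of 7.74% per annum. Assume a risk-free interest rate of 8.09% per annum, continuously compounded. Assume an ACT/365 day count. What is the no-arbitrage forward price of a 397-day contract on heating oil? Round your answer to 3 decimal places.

$2.088 per gallon

Net carry = r + u − y = 0.0809 + 0.0100 − 0.0774 = 0.0135
F = S·e^((r+u−y)T) = 2.058 · e^(0.0135 × 397/365) = 2.058 · e^0.014684
= 2.058 × 1.014792 = $2.088 per gallon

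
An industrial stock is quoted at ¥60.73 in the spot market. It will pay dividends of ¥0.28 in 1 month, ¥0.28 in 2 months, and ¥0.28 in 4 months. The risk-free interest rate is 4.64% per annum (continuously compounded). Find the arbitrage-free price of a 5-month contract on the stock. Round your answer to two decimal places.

¥61.07

PV(dividends) I = 0.28·e^(−0.0464·1/12) + 0.28·e^(−0.0464·2/12) + 0.28·e^(−0.0464·4/12)
I = 0.2789 + 0.2778 + 0.2757 = 0.8324
F = (S − I)·e^(rT) = (60.73 − 0.8324) · e^(0.0464·5/12)
= 59.8976 · e^0.019333 = 59.8976 × 1.019521 = ¥61.07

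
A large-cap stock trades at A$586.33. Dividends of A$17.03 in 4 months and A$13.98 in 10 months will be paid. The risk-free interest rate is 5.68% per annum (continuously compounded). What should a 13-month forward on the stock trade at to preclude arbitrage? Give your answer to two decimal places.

PV(dividends) I = 17.03·e^(−0.0568·4/12) + 13.98·e^(−0.0568·10/12)
I = 16.7106 + 13.3337 = 30.0443
F = (S − I)·e^(rT) = (586.33 − 30.0443) · e^(0.0568·13/12)
= 556.2857 · e^0.061533 = 556.2857 × 1.063466 = A$591.59

A$591.59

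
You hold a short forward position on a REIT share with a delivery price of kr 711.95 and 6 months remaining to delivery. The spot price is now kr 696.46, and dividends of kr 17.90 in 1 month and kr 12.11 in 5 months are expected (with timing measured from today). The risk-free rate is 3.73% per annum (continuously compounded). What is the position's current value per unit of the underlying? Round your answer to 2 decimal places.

kr 32.10

PV(remaining dividends) I = 17.90·e^(−0.0373·1/12) + 12.11·e^(−0.0373·5/12) = 29.7677
Current forward F = (S − I)·e^(rT) = (696.46 − 29.7677)·e^(0.0373·6/12) = 666.6923 × 1.018825 = 679.2428
Value (long) = (F − K)·e^(−rT) = (679.2428 − 711.95) × 0.981523 = -32.1029
Short position value = −(long value) = kr 32.10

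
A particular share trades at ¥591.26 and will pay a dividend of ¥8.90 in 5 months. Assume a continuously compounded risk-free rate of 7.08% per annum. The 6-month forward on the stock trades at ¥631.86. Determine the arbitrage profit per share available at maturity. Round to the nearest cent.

PV(dividends) I = 8.90·e^(−0.0708·5/12) = 8.6413
Fair forward F* = (S − I)·e^(rT) = (591.26 − 8.6413)·e^0.035400 = 582.6187 × 1.036034 = 603.6128
Market ¥631.86 > fair 603.6128: forward overpriced → cash-and-carry (borrow at r, buy the stock and collect the dividends, short the forward).
Profit at T = |F_mkt − F*| = |631.86 − 603.6128| = ¥28.25 per share

¥28.25 per share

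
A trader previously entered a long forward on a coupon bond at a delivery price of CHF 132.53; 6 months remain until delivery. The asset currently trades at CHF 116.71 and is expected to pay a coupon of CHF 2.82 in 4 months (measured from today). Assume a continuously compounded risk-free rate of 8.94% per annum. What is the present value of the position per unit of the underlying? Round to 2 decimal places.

-CHF 12.76

PV(remaining coupons) I = 2.82·e^(−0.0894·4/12) = 2.7372
Current forward F = (S − I)·e^(rT) = (116.71 − 2.7372)·e^(0.0894·6/12) = 113.9728 × 1.045714 = 119.1830
Value (long) = (F − K)·e^(−rT) = (119.1830 − 132.53) × 0.956284 = -12.7635
Value = -CHF 12.76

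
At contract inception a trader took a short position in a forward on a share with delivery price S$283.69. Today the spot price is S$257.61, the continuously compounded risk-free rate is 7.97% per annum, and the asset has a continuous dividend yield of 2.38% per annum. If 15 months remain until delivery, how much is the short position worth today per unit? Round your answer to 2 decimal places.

Current fair forward for the remaining 15 months: F = S·e^((r − q)·T), (r − q) = 0.0797 − 0.0238 = 0.0559
F = 257.61 · e^(0.0559 × 15/12) = 257.61 × 1.072374 = 276.2543
Value of long forward = (F − K)·e^(−rT) = (276.2543 − 283.69) · e^(−0.0797·15/12)
= -7.4357 × 0.905177 = -6.73
Short position value = −(long value) = S$6.73

S$6.73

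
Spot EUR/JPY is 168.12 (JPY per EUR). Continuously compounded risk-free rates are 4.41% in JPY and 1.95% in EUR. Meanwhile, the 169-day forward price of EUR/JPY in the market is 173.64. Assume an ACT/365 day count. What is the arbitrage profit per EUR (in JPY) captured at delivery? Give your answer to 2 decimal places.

3.59 per EUR (in JPY)

Fair forward: F* = S·e^(carry·T), with carry = (r_JPY − r_EUR) = 0.0441 − 0.0195 = 0.0246
F* = 168.12 · e^(0.0246 × 169/365) = 168.12 · e^0.011390 = 168.12 × 1.011455 = 170.0458
Market 173.64 > fair 170.0458: forward overpriced → cash-and-carry (buy spot, short the forward).
At maturity, profit = |F_mkt − F*| = |173.64 − 170.0458| = 3.59 per EUR (in JPY)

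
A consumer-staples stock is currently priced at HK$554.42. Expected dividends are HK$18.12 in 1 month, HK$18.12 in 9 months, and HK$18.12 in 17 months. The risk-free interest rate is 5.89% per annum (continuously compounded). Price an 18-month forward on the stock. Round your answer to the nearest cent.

PV(dividends) I = 18.12·e^(−0.0589·1/12) + 18.12·e^(−0.0589·9/12) + 18.12·e^(−0.0589·17/12)
I = 18.0313 + 17.3370 + 16.6694 = 52.0377
F = (S − I)·e^(rT) = (554.42 − 52.0377) · e^(0.0589·18/12)
= 502.3823 · e^0.088350 = 502.3823 × 1.092370 = HK$548.79

HK$548.79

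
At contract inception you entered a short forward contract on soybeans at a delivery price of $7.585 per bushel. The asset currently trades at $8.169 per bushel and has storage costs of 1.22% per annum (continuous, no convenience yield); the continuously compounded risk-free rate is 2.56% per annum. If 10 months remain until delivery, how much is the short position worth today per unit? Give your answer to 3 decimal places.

-$0.828 per bushel

Current fair forward for the remaining 10 months: F = S·e^((r + u)·T), (r + u) = 0.0256 + 0.0122 = 0.0378
F = 8.169 · e^(0.0378 × 10/12) = 8.169 × 1.032001 = 8.4304
Value of long forward = (F − K)·e^(−rT) = (8.4304 − 7.585) · e^(−0.0256·10/12)
= 0.8454 × 0.978893 = 0.828
Short position value = −(long value) = -$0.828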